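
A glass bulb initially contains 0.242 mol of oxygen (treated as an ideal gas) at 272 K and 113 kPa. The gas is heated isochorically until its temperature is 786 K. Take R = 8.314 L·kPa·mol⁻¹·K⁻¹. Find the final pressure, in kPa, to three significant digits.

From PV = nRT: V₁ = nRT₁/P₁ = 4.843 L.
Isochoric, so P/T is constant: V₂ = V₁; P₂ = P₁·(T₂/T₁) = 326.5 kPa.

P₂ ≈ 327 kPa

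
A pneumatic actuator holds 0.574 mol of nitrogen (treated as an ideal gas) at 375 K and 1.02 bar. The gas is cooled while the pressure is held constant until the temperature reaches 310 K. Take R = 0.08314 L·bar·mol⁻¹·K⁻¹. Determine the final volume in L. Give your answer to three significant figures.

V₂ ≈ 14.5 L

From PV = nRT: V₁ = nRT₁/P₁ = 17.54 L.
Isobaric, so V/T is constant: P₂ = P₁; V₂ = V₁·(T₂/T₁) = 14.50 L.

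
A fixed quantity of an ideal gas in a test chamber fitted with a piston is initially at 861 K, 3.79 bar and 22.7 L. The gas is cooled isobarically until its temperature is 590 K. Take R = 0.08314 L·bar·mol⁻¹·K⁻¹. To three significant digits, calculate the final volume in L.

V₂ ≈ 15.6 L

P constant ⇒ V ∝ T: P₂ = P₁; V₂ = V₁·(T₂/T₁) = 15.56 L.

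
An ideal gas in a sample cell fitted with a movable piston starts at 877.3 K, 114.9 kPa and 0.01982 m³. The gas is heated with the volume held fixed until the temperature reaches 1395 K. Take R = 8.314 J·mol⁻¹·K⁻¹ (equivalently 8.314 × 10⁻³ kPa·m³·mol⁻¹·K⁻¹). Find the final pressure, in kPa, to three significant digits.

Isochoric, so P/T is constant: V₂ = V₁; P₂ = P₁·(T₂/T₁) = 182.7 kPa.

P₂ ≈ 183 kPa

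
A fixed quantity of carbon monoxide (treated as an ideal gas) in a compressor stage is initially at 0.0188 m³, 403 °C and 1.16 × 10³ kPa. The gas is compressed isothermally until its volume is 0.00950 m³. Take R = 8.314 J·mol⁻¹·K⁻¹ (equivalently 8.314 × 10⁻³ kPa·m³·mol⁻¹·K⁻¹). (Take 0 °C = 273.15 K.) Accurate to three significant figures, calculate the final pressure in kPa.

Convert: T₁ = 676.1 K.
Isothermal, so P V is constant: T₂ = T₁; P₂ = P₁·(V₁/V₂) = 2296 kPa.

P₂ ≈ 2.30e+03 kPa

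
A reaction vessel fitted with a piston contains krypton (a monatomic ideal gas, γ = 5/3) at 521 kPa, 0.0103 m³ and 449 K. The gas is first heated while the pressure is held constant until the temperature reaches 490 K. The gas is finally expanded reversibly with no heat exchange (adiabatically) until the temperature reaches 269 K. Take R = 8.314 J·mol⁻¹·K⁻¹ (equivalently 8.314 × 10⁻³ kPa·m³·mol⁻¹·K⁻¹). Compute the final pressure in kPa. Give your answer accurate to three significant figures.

P₃ ≈ 116 kPa

Isobaric, so V/T is constant: P₂ = P₁; V₂ = V₁·(T₂/T₁) = 0.01124 m³.
Reversible adiabatic, γ = 5/3: P₃ = P₂·(T₃/T₂)^(γ/(γ−1)) = 116.3 kPa; V₃ = V₂·(T₂/T₃)^(1/(γ−1)) = 0.02763 m³.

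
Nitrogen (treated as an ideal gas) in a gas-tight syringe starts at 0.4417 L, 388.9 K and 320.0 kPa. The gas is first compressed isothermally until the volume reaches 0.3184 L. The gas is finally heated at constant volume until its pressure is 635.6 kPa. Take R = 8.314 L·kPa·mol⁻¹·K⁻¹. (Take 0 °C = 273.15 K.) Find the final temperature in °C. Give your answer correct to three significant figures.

Isothermal, so P V is constant: T₂ = T₁; P₂ = P₁·(V₁/V₂) = 443.9 kPa.
Isochoric, so P/T is constant: V₃ = V₂; T₃ = T₂·(P₃/P₂) = 556.8 K.

T₃ ≈ 284 °C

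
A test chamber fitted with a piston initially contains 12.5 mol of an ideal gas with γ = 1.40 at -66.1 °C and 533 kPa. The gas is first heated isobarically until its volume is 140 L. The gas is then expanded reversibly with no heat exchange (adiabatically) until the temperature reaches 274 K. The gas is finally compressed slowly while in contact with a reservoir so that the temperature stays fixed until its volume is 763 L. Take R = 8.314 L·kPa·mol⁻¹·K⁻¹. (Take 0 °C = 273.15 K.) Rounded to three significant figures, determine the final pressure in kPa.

Convert: T₁ = 207.0 K.
From PV = nRT: V₁ = nRT₁/P₁ = 40.37 L.
P constant ⇒ V ∝ T: P₂ = P₁; T₂ = T₁·(V₂/V₁) = 718.0 K.
Adiabatic (γ = 1.40), T V^(γ−1) and P V^γ constant: P₃ = P₂·(T₃/T₂)^(γ/(γ−1)) = 18.30 kPa; V₃ = V₂·(T₂/T₃)^(1/(γ−1)) = 1556 L.
Isothermal, so P V is constant: T₄ = T₃; P₄ = P₃·(V₃/V₄) = 37.32 kPa.

P₄ ≈ 37.3 kPa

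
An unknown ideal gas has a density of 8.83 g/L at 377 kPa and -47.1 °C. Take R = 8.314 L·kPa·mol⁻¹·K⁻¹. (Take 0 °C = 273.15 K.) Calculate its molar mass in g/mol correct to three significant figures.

M ≈ 44.0 g/mol

ρ = PM/(RT) ⇒ M = ρRT/P = (8.83 × 8.314 × 226.0) / 377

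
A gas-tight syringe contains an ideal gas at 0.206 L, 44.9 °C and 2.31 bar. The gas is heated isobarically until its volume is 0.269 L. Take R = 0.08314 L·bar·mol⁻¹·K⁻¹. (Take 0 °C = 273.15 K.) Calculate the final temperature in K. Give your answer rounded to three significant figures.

Convert: T₁ = 318.0 K.
Isobaric, so V/T is constant: P₂ = P₁; T₂ = T₁·(V₂/V₁) = 415.3 K.

T₂ ≈ 415 K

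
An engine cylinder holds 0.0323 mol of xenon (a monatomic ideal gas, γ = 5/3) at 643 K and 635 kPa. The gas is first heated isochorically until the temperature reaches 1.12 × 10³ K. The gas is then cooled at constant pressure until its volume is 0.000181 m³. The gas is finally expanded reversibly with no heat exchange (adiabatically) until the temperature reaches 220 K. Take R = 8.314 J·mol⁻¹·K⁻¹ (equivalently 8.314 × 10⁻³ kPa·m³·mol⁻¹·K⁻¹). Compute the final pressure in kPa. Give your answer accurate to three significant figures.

From PV = nRT: V₁ = nRT₁/P₁ = 0.0002719 m³.
Isochoric, so P/T is constant: V₂ = V₁; P₂ = P₁·(T₂/T₁) = 1106 kPa.
P constant ⇒ V ∝ T: P₃ = P₂; T₃ = T₂·(V₃/V₂) = 745.5 K.
Reversible adiabatic, γ = 5/3: P₄ = P₃·(T₄/T₃)^(γ/(γ−1)) = 52.33 kPa; V₄ = V₃·(T₃/T₄)^(1/(γ−1)) = 0.001129 m³.

P₄ ≈ 52.3 kPa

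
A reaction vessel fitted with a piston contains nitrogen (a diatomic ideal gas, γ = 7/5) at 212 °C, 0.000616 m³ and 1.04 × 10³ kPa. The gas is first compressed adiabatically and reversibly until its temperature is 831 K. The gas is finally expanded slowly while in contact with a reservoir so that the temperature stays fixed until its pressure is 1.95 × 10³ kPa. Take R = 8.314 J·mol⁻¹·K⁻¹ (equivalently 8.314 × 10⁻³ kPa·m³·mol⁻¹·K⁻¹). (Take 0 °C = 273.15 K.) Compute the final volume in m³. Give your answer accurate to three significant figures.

Convert: T₁ = 485.1 K.
Adiabatic (γ = 7/5), T V^(γ−1) and P V^γ constant: P₂ = P₁·(T₂/T₁)^(γ/(γ−1)) = 6840 kPa; V₂ = V₁·(T₁/T₂)^(1/(γ−1)) = 0.0001604 m³.
Isothermal, so P V is constant: T₃ = T₂; V₃ = V₂·(P₂/P₃) = 0.0005627 m³.

V₃ ≈ 0.000563 m³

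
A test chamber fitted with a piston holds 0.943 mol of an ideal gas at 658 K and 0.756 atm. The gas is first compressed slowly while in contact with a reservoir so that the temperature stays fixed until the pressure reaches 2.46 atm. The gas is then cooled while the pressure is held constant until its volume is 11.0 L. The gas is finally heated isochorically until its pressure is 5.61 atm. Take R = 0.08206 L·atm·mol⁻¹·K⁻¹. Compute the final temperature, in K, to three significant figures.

T₄ ≈ 797 K

From PV = nRT: V₁ = nRT₁/P₁ = 67.35 L.
Isothermal, so P V is constant: T₂ = T₁; V₂ = V₁·(P₁/P₂) = 20.70 L.
Isobaric, so V/T is constant: P₃ = P₂; T₃ = T₂·(V₃/V₂) = 349.7 K.
Isochoric, so P/T is constant: V₄ = V₃; T₄ = T₃·(P₄/P₃) = 797.5 K.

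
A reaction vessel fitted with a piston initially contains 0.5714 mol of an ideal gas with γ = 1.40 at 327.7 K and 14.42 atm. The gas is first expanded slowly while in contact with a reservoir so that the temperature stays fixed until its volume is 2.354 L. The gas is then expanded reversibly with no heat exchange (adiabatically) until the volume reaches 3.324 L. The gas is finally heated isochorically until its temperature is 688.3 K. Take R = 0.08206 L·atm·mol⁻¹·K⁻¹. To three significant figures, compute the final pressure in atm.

From PV = nRT: V₁ = nRT₁/P₁ = 1.066 L.
Isothermal, so P V is constant: T₂ = T₁; P₂ = P₁·(V₁/V₂) = 6.527 atm.
Adiabatic (γ = 1.40), T V^(γ−1) and P V^γ constant: T₃ = T₂·(V₂/V₃)^(γ−1) = 285.5 K; P₃ = P₂·(V₂/V₃)^γ = 4.027 atm.
V constant ⇒ P ∝ T: V₄ = V₃; P₄ = P₃·(T₄/T₃) = 9.709 atm.

P₄ ≈ 9.71 atm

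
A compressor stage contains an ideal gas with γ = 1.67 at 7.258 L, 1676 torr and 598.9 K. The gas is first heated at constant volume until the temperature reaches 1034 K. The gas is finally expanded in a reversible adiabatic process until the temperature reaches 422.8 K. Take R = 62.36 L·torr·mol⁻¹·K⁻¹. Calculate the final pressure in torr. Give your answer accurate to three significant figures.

P₃ ≈ 311 torr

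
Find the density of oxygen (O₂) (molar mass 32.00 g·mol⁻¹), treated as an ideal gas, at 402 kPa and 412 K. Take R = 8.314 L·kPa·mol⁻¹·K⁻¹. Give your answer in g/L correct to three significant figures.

ρ ≈ 3.76 g/L

ρ = PM/(RT) = (402 × 32.00) / (8.314 × 412.0)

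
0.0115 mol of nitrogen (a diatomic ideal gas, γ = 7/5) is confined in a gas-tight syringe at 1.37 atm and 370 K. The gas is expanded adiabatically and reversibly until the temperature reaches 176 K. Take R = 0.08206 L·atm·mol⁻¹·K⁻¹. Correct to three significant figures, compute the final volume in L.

V₂ ≈ 1.63 L

From PV = nRT: V₁ = nRT₁/P₁ = 0.2549 L.
Reversible adiabatic, γ = 7/5: P₂ = P₁·(T₂/T₁)^(γ/(γ−1)) = 0.1017 atm; V₂ = V₁·(T₁/T₂)^(1/(γ−1)) = 1.633 L.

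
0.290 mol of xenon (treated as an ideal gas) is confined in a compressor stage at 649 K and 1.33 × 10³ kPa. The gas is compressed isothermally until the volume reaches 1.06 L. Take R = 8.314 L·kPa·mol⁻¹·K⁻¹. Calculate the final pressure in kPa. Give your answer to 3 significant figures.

From PV = nRT: V₁ = nRT₁/P₁ = 1.177 L.
T constant ⇒ Boyle's law P V = const: T₂ = T₁; P₂ = P₁·(V₁/V₂) = 1476 kPa.

P₂ ≈ 1.48e+03 kPa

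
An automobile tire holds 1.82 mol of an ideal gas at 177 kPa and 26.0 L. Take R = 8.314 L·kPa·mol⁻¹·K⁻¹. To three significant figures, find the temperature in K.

PV = nRT ⇒ T = PV/(nR) = (177 × 26.0) / (1.82 × 8.314)

T ≈ 304 K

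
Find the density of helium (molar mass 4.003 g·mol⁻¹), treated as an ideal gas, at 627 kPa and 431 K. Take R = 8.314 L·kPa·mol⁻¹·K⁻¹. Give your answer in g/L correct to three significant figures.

ρ ≈ 0.700 g/L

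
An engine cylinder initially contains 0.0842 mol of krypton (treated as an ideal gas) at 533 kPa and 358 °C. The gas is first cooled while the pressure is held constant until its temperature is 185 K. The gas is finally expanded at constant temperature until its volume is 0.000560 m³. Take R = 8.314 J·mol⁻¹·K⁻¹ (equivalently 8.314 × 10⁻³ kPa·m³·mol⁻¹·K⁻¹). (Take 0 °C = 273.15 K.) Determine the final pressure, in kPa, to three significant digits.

Convert: T₁ = 631.1 K.
From PV = nRT: V₁ = nRT₁/P₁ = 0.0008289 m³.
P constant ⇒ V ∝ T: P₂ = P₁; V₂ = V₁·(T₂/T₁) = 0.0002430 m³.
Isothermal, so P V is constant: T₃ = T₂; P₃ = P₂·(V₂/V₃) = 231.3 kPa.

P₃ ≈ 231 kPa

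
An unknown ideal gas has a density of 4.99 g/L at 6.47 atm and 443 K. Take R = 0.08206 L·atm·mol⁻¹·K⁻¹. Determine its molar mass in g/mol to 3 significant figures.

ρ = PM/(RT) ⇒ M = ρRT/P = (4.99 × 0.08206 × 443.0) / 6.47

M ≈ 28.0 g/mol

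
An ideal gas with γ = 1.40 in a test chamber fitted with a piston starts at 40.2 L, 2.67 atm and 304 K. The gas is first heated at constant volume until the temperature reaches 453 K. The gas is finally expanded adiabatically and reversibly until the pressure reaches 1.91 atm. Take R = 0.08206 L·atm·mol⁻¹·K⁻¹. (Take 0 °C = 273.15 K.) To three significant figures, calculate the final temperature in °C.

T₃ ≈ 94.2 °C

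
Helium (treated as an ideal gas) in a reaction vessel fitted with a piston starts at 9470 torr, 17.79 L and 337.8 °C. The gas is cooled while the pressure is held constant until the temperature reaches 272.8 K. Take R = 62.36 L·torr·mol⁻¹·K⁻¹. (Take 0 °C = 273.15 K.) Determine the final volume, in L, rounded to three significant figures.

Convert: T₁ = 611.0 K.
P constant ⇒ V ∝ T: P₂ = P₁; V₂ = V₁·(T₂/T₁) = 7.944 L.

V₂ ≈ 7.94 L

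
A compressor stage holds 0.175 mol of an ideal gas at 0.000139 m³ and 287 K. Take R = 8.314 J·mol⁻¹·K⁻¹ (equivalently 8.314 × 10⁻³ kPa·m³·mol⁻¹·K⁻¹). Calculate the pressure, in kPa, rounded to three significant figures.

PV = nRT ⇒ P = nRT/V = (0.175 × 8.314 × 10⁻³ × 287) / 0.000139

P ≈ 3.00e+03 kPa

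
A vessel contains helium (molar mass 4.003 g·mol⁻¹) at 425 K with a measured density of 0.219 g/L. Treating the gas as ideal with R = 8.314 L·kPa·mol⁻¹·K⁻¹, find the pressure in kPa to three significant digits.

P ≈ 193 kPa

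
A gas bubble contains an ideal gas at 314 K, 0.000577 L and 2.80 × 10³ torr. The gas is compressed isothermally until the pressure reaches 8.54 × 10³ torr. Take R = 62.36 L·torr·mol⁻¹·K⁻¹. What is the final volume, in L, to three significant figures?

Isothermal, so P V is constant: T₂ = T₁; V₂ = V₁·(P₁/P₂) = 0.0001892 L.

V₂ ≈ 0.000189 L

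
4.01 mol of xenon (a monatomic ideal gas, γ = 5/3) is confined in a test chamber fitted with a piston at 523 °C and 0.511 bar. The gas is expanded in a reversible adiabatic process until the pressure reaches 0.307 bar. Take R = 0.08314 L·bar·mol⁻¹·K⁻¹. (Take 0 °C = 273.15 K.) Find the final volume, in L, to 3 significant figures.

V₂ ≈ 705 L

Convert: T₁ = 796.1 K.
From PV = nRT: V₁ = nRT₁/P₁ = 519.4 L.
Reversible adiabatic, γ = 5/3: T₂ = T₁·(P₂/P₁)^((γ−1)/γ) = 649.4 K; V₂ = V₁·(P₁/P₂)^(1/γ) = 705.2 L.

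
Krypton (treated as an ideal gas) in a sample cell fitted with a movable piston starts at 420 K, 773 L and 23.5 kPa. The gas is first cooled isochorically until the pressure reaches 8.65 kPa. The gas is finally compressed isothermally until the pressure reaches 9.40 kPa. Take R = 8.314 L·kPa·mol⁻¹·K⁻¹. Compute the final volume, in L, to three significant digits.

V constant ⇒ P ∝ T: V₂ = V₁; T₂ = T₁·(P₂/P₁) = 154.6 K.
Isothermal, so P V is constant: T₃ = T₂; V₃ = V₂·(P₂/P₃) = 711.3 L.

V₃ ≈ 711 L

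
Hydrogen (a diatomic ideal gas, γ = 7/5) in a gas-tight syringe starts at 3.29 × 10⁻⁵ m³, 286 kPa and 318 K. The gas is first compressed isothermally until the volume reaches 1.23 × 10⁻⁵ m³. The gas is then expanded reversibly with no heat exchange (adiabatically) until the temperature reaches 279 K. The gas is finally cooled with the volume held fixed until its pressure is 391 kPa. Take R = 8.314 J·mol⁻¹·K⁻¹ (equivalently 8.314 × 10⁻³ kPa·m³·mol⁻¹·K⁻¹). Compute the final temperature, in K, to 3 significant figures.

T₄ ≈ 225 K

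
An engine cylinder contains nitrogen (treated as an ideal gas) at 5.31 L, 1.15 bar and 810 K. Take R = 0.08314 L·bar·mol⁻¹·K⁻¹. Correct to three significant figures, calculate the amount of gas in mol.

n ≈ 0.0907 mol

PV = nRT ⇒ n = PV/(RT) = (1.15 × 5.31) / (0.08314 × 810)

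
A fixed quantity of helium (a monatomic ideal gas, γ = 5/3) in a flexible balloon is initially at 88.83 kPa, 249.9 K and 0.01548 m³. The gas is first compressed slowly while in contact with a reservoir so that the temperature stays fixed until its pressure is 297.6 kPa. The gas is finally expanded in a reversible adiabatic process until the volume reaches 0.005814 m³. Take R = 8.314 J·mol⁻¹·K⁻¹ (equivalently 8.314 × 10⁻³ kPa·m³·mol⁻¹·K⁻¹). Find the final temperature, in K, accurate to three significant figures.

T₃ ≈ 214 K

T constant ⇒ Boyle's law P V = const: T₂ = T₁; V₂ = V₁·(P₁/P₂) = 0.004621 m³.
Reversible adiabatic, γ = 5/3: T₃ = T₂·(V₂/V₃)^(γ−1) = 214.4 K; P₃ = P₂·(V₂/V₃)^γ = 202.9 kPa.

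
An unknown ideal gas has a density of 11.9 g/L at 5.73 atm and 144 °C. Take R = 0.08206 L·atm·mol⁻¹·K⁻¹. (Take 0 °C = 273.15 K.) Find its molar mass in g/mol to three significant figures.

M ≈ 71.1 g/mol

ρ = PM/(RT) ⇒ M = ρRT/P = (11.9 × 0.08206 × 417.1) / 5.73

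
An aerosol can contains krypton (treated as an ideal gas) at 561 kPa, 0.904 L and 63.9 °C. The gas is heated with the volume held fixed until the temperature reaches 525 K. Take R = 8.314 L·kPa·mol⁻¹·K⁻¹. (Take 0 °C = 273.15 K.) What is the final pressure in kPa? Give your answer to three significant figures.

P₂ ≈ 874 kPa

Convert: T₁ = 337.0 K.
V constant ⇒ P ∝ T: V₂ = V₁; P₂ = P₁·(T₂/T₁) = 873.8 kPa.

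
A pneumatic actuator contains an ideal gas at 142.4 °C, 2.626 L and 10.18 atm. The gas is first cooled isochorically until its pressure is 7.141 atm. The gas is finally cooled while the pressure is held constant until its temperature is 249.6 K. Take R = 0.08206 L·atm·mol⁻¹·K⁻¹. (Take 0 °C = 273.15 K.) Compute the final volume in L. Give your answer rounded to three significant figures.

V₃ ≈ 2.25 L

Convert: T₁ = 415.5 K.
Isochoric, so P/T is constant: V₂ = V₁; T₂ = T₁·(P₂/P₁) = 291.5 K.
Isobaric, so V/T is constant: P₃ = P₂; V₃ = V₂·(T₃/T₂) = 2.249 L.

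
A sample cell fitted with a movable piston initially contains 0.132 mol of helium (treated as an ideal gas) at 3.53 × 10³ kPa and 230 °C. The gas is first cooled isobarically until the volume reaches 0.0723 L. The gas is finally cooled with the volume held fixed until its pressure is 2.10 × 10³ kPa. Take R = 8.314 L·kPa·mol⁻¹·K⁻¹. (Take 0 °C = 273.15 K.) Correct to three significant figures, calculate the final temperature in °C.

T₃ ≈ -135 °C

Convert: T₁ = 503.1 K.
From PV = nRT: V₁ = nRT₁/P₁ = 0.1564 L.
Isobaric, so V/T is constant: P₂ = P₁; T₂ = T₁·(V₂/V₁) = 232.6 K.
V constant ⇒ P ∝ T: V₃ = V₂; T₃ = T₂·(P₃/P₂) = 138.3 K.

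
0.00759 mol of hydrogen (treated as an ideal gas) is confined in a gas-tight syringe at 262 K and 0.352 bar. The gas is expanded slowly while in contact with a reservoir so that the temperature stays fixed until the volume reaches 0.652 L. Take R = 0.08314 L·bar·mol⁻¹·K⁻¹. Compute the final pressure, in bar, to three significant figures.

From PV = nRT: V₁ = nRT₁/P₁ = 0.4697 L.
Isothermal, so P V is constant: T₂ = T₁; P₂ = P₁·(V₁/V₂) = 0.2536 bar.

P₂ ≈ 0.254 bar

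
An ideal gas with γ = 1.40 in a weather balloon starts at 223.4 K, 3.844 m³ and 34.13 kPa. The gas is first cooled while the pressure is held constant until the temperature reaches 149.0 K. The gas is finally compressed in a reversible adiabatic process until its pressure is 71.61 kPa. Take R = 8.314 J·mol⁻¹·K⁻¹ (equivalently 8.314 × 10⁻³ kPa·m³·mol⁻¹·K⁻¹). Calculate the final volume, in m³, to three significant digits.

V₃ ≈ 1.51 m³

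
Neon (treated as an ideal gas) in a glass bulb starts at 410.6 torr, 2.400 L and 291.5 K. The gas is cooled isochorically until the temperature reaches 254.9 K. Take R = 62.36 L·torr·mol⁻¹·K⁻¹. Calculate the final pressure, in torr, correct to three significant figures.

Isochoric, so P/T is constant: V₂ = V₁; P₂ = P₁·(T₂/T₁) = 359.0 torr.

P₂ ≈ 359 torr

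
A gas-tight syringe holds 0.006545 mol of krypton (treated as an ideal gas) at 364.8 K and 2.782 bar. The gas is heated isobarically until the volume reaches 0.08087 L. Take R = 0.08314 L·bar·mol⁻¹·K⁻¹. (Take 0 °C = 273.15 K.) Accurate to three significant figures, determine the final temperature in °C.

From PV = nRT: V₁ = nRT₁/P₁ = 0.07135 L.
Isobaric, so V/T is constant: P₂ = P₁; T₂ = T₁·(V₂/V₁) = 413.5 K.

T₂ ≈ 140 °C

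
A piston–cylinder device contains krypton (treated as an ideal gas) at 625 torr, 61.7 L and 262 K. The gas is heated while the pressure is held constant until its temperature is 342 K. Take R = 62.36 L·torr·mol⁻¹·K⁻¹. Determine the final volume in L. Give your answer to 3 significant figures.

V₂ ≈ 80.5 L

P constant ⇒ V ∝ T: P₂ = P₁; V₂ = V₁·(T₂/T₁) = 80.54 L.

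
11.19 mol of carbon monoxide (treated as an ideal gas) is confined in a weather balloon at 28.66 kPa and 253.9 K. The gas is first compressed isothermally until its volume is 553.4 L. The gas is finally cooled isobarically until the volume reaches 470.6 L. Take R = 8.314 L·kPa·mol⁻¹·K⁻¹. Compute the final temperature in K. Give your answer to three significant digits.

From PV = nRT: V₁ = nRT₁/P₁ = 824.2 L.
Isothermal, so P V is constant: T₂ = T₁; P₂ = P₁·(V₁/V₂) = 42.68 kPa.
Isobaric, so V/T is constant: P₃ = P₂; T₃ = T₂·(V₃/V₂) = 215.9 K.

T₃ ≈ 216 K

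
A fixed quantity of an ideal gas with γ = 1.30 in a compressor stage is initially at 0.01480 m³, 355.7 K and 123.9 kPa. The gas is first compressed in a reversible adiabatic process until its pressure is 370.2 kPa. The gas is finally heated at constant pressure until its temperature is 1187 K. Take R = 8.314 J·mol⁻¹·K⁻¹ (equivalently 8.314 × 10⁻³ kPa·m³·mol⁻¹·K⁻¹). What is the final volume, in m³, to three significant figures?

V₃ ≈ 0.0165 m³

Reversible adiabatic, γ = 1.30: T₂ = T₁·(P₂/P₁)^((γ−1)/γ) = 457.9 K; V₂ = V₁·(P₁/P₂)^(1/γ) = 0.006377 m³.
Isobaric, so V/T is constant: P₃ = P₂; V₃ = V₂·(T₃/T₂) = 0.01653 m³.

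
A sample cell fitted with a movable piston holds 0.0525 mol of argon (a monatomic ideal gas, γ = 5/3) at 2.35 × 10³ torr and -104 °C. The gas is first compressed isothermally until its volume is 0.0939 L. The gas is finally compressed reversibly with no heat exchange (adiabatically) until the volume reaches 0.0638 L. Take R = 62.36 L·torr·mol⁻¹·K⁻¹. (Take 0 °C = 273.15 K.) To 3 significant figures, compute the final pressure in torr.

P₃ ≈ 1.12e+04 torr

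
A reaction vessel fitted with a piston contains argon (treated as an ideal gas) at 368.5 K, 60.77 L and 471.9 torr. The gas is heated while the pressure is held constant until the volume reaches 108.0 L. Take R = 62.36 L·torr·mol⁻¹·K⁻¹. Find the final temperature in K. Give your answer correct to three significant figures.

Isobaric, so V/T is constant: P₂ = P₁; T₂ = T₁·(V₂/V₁) = 654.9 K.

T₂ ≈ 655 K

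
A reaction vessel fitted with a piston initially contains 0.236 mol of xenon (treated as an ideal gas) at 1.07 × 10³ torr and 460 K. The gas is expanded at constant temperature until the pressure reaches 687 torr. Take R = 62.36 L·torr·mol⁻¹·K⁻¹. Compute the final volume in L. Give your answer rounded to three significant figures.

V₂ ≈ 9.85 L

From PV = nRT: V₁ = nRT₁/P₁ = 6.327 L.
T constant ⇒ Boyle's law P V = const: T₂ = T₁; V₂ = V₁·(P₁/P₂) = 9.854 L.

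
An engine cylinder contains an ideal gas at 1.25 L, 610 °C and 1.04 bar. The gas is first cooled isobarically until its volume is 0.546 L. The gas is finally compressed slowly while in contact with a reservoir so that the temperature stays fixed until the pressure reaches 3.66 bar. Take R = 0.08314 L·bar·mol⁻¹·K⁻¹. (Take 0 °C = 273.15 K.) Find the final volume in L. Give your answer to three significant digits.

V₃ ≈ 0.155 L

Convert: T₁ = 883.1 K.
Isobaric, so V/T is constant: P₂ = P₁; T₂ = T₁·(V₂/V₁) = 385.8 K.
Isothermal, so P V is constant: T₃ = T₂; V₃ = V₂·(P₂/P₃) = 0.1551 L.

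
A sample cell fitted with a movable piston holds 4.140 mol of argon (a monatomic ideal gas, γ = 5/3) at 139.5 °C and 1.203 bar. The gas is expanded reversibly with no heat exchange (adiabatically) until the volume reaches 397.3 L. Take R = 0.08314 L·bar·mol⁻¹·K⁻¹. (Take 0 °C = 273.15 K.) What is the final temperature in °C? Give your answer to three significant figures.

T₂ ≈ -89.4 °C

Convert: T₁ = 412.6 K.
From PV = nRT: V₁ = nRT₁/P₁ = 118.1 L.
Adiabatic (γ = 5/3), T V^(γ−1) and P V^γ constant: T₂ = T₁·(V₁/V₂)^(γ−1) = 183.8 K; P₂ = P₁·(V₁/V₂)^γ = 0.1592 bar.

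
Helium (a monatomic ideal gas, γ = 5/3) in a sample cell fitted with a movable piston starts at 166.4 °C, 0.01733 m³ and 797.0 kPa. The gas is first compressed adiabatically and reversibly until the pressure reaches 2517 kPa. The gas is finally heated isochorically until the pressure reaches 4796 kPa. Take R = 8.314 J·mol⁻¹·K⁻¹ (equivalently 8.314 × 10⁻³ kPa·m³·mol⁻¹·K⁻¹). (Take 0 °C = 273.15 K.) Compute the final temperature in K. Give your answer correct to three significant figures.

Convert: T₁ = 439.5 K.
Reversible adiabatic, γ = 5/3: T₂ = T₁·(P₂/P₁)^((γ−1)/γ) = 696.3 K; V₂ = V₁·(P₁/P₂)^(1/γ) = 0.008692 m³.
V constant ⇒ P ∝ T: V₃ = V₂; T₃ = T₂·(P₃/P₂) = 1327 K.

T₃ ≈ 1.33e+03 K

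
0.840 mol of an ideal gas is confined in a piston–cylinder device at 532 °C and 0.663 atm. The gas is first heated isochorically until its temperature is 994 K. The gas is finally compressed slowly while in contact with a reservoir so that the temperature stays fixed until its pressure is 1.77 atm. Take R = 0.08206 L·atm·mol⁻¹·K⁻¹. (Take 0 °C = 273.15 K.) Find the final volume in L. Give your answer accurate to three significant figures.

Convert: T₁ = 805.1 K.
From PV = nRT: V₁ = nRT₁/P₁ = 83.71 L.
Isochoric, so P/T is constant: V₂ = V₁; P₂ = P₁·(T₂/T₁) = 0.8185 atm.
Isothermal, so P V is constant: T₃ = T₂; V₃ = V₂·(P₂/P₃) = 38.71 L.

V₃ ≈ 38.7 L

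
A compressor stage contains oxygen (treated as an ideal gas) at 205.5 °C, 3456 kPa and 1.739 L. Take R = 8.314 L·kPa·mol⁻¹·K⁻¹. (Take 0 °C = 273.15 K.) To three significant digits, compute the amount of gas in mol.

Convert: T = 478.65 K.
PV = nRT ⇒ n = PV/(RT) = (3456 × 1.739) / (8.314 × 478.65)

n ≈ 1.51 mol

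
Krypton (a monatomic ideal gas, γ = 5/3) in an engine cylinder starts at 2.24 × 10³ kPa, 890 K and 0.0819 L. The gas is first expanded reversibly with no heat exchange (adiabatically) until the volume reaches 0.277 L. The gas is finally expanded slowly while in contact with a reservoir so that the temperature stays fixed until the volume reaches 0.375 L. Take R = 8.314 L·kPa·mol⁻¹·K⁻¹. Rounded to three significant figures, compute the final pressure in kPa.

Adiabatic (γ = 5/3), T V^(γ−1) and P V^γ constant: T₂ = T₁·(V₁/V₂)^(γ−1) = 395.0 K; P₂ = P₁·(V₁/V₂)^γ = 293.9 kPa.
T constant ⇒ Boyle's law P V = const: T₃ = T₂; P₃ = P₂·(V₂/V₃) = 217.1 kPa.

P₃ ≈ 217 kPa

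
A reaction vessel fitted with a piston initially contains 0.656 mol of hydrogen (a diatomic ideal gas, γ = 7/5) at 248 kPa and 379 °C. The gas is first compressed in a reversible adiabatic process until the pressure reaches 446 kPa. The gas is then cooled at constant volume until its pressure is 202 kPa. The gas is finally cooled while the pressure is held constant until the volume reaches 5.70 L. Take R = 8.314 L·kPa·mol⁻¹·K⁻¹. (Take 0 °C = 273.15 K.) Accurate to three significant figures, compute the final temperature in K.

Convert: T₁ = 652.1 K.
From PV = nRT: V₁ = nRT₁/P₁ = 14.34 L.
Reversible adiabatic, γ = 7/5: T₂ = T₁·(P₂/P₁)^((γ−1)/γ) = 771.2 K; V₂ = V₁·(P₁/P₂)^(1/γ) = 9.431 L.
Isochoric, so P/T is constant: V₃ = V₂; T₃ = T₂·(P₃/P₂) = 349.3 K.
Isobaric, so V/T is constant: P₄ = P₃; T₄ = T₃·(V₄/V₃) = 211.1 K.

T₄ ≈ 211 K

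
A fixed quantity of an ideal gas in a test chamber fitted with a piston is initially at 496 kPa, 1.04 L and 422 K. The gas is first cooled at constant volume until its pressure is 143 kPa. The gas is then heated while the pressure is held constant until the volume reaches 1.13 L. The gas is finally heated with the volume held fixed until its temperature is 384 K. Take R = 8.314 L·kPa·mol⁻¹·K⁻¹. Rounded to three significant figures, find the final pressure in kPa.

P₄ ≈ 415 kPa

Isochoric, so P/T is constant: V₂ = V₁; T₂ = T₁·(P₂/P₁) = 121.7 K.
Isobaric, so V/T is constant: P₃ = P₂; T₃ = T₂·(V₃/V₂) = 132.2 K.
Isochoric, so P/T is constant: V₄ = V₃; P₄ = P₃·(T₄/T₃) = 415.4 kPa.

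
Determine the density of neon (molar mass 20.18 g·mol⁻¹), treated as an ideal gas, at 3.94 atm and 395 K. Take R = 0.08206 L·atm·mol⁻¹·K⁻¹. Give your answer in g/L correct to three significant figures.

ρ ≈ 2.45 g/L

ρ = PM/(RT) = (3.94 × 20.18) / (0.08206 × 395.0)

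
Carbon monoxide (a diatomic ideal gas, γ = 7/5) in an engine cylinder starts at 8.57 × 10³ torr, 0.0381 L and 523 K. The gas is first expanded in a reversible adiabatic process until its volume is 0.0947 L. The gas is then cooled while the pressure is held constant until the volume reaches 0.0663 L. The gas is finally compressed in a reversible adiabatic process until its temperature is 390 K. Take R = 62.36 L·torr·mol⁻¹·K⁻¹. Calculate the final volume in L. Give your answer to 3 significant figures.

V₄ ≈ 0.0228 L

Adiabatic (γ = 7/5), T V^(γ−1) and P V^γ constant: T₂ = T₁·(V₁/V₂)^(γ−1) = 363.4 K; P₂ = P₁·(V₁/V₂)^γ = 2395 torr.
Isobaric, so V/T is constant: P₃ = P₂; T₃ = T₂·(V₃/V₂) = 254.4 K.
Reversible adiabatic, γ = 7/5: P₄ = P₃·(T₄/T₃)^(γ/(γ−1)) = 1.069e+04 torr; V₄ = V₃·(T₃/T₄)^(1/(γ−1)) = 0.02278 L.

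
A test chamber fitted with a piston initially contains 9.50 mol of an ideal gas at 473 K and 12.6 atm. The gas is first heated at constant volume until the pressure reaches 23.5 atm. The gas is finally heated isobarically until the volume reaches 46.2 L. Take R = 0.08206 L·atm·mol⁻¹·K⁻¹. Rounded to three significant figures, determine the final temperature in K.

T₃ ≈ 1.39e+03 K

From PV = nRT: V₁ = nRT₁/P₁ = 29.26 L.
Isochoric, so P/T is constant: V₂ = V₁; T₂ = T₁·(P₂/P₁) = 882.2 K.
Isobaric, so V/T is constant: P₃ = P₂; T₃ = T₂·(V₃/V₂) = 1393 K.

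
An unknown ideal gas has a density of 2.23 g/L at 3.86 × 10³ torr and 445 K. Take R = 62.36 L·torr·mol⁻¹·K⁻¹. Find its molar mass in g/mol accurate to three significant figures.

ρ = PM/(RT) ⇒ M = ρRT/P = (2.23 × 62.36 × 445.0) / 3.86e+03

M ≈ 16.0 g/mol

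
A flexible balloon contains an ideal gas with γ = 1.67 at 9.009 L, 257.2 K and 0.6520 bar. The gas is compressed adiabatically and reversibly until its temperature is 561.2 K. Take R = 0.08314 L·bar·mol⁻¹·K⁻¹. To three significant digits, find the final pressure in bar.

Reversible adiabatic, γ = 1.67: P₂ = P₁·(T₂/T₁)^(γ/(γ−1)) = 4.559 bar; V₂ = V₁·(T₁/T₂)^(1/(γ−1)) = 2.811 L.

P₂ ≈ 4.56 bar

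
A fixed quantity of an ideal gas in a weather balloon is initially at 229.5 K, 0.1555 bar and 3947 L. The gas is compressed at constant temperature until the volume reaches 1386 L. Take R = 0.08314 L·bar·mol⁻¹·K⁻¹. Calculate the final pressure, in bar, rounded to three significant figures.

T constant ⇒ Boyle's law P V = const: T₂ = T₁; P₂ = P₁·(V₁/V₂) = 0.4428 bar.

P₂ ≈ 0.443 bar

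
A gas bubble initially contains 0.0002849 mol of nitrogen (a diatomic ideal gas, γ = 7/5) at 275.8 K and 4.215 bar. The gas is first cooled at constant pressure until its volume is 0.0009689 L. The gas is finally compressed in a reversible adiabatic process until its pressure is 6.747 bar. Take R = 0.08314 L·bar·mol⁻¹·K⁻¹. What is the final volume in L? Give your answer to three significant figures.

From PV = nRT: V₁ = nRT₁/P₁ = 0.001550 L.
P constant ⇒ V ∝ T: P₂ = P₁; T₂ = T₁·(V₂/V₁) = 172.4 K.
Adiabatic (γ = 7/5), T V^(γ−1) and P V^γ constant: T₃ = T₂·(P₃/P₂)^((γ−1)/γ) = 197.2 K; V₃ = V₂·(P₂/P₃)^(1/γ) = 0.0006924 L.

V₃ ≈ 0.000692 L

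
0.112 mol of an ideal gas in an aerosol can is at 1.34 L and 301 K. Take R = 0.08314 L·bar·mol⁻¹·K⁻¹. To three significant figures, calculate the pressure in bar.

P ≈ 2.09 bar

PV = nRT ⇒ P = nRT/V = (0.112 × 0.08314 × 301) / 1.34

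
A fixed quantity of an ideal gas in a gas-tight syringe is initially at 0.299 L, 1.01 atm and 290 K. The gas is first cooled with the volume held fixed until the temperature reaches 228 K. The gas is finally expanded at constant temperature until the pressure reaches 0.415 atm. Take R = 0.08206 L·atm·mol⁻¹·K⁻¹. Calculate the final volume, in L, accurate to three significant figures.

V₃ ≈ 0.572 L

Isochoric, so P/T is constant: V₂ = V₁; P₂ = P₁·(T₂/T₁) = 0.7941 atm.
T constant ⇒ Boyle's law P V = const: T₃ = T₂; V₃ = V₂·(P₂/P₃) = 0.5721 L.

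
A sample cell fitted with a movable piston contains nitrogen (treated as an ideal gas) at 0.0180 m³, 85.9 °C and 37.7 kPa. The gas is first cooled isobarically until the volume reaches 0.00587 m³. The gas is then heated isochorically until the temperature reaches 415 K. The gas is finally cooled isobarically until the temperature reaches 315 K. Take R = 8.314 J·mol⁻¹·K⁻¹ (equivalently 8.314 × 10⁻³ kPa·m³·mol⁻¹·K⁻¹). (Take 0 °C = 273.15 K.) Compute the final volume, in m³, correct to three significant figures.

V₄ ≈ 0.00446 m³

Convert: T₁ = 359.0 K.
Isobaric, so V/T is constant: P₂ = P₁; T₂ = T₁·(V₂/V₁) = 117.1 K.
Isochoric, so P/T is constant: V₃ = V₂; P₃ = P₂·(T₃/T₂) = 133.6 kPa.
Isobaric, so V/T is constant: P₄ = P₃; V₄ = V₃·(T₄/T₃) = 0.004456 m³.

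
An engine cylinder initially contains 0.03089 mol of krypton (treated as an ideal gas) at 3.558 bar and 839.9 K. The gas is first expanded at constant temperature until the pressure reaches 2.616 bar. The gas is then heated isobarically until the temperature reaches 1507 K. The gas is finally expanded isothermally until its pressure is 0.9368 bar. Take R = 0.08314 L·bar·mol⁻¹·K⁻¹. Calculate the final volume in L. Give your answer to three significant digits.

V₄ ≈ 4.13 L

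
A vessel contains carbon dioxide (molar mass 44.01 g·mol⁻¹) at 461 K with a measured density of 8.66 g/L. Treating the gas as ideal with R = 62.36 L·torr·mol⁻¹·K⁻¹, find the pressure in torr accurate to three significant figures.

ρ = PM/(RT) ⇒ P = ρRT/M = (8.66 × 62.36 × 461.0) / 44.01

P ≈ 5.66e+03 torr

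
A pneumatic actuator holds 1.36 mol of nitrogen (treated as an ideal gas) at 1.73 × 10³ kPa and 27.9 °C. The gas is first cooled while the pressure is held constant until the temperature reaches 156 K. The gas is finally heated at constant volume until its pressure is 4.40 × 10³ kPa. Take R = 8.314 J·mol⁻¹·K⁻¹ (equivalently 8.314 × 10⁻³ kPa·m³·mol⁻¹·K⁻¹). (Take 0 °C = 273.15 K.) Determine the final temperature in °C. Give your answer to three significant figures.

T₃ ≈ 124 °C

Convert: T₁ = 301.0 K.
From PV = nRT: V₁ = nRT₁/P₁ = 0.001968 m³.
Isobaric, so V/T is constant: P₂ = P₁; V₂ = V₁·(T₂/T₁) = 0.001020 m³.
V constant ⇒ P ∝ T: V₃ = V₂; T₃ = T₂·(P₃/P₂) = 396.8 K.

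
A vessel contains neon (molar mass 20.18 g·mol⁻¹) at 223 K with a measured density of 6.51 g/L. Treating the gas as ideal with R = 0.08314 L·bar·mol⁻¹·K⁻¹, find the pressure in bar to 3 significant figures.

P ≈ 5.98 bar

ρ = PM/(RT) ⇒ P = ρRT/M = (6.51 × 0.08314 × 223.0) / 20.18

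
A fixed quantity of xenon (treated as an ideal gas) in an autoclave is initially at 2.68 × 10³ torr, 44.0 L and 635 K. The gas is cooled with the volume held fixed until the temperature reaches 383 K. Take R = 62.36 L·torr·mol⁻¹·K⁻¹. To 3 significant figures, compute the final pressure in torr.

Isochoric, so P/T is constant: V₂ = V₁; P₂ = P₁·(T₂/T₁) = 1616 torr.

P₂ ≈ 1.62e+03 torr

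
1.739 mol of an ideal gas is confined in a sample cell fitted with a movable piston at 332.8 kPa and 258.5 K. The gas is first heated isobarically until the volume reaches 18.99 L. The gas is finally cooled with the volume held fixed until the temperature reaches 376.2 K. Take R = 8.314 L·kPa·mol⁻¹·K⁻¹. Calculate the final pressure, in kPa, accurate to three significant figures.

P₃ ≈ 286 kPa

From PV = nRT: V₁ = nRT₁/P₁ = 11.23 L.
Isobaric, so V/T is constant: P₂ = P₁; T₂ = T₁·(V₂/V₁) = 437.1 K.
Isochoric, so P/T is constant: V₃ = V₂; P₃ = P₂·(T₃/T₂) = 286.4 kPa.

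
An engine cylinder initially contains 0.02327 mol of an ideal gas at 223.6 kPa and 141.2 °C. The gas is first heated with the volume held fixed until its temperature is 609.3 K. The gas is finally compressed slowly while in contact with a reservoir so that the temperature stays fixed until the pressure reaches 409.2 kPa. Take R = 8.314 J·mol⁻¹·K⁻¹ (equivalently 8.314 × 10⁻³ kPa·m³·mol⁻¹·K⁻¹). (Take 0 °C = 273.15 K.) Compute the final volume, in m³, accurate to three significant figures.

V₃ ≈ 0.000288 m³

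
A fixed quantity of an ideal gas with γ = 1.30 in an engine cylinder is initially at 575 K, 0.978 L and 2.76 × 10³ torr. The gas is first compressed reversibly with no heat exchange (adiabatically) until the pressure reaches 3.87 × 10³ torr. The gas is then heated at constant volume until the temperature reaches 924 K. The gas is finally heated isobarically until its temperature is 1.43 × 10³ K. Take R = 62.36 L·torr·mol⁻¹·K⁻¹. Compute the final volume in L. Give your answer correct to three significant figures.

Reversible adiabatic, γ = 1.30: T₂ = T₁·(P₂/P₁)^((γ−1)/γ) = 621.6 K; V₂ = V₁·(P₁/P₂)^(1/γ) = 0.7541 L.
V constant ⇒ P ∝ T: V₃ = V₂; P₃ = P₂·(T₃/T₂) = 5752 torr.
Isobaric, so V/T is constant: P₄ = P₃; V₄ = V₃·(T₄/T₃) = 1.167 L.

V₄ ≈ 1.17 L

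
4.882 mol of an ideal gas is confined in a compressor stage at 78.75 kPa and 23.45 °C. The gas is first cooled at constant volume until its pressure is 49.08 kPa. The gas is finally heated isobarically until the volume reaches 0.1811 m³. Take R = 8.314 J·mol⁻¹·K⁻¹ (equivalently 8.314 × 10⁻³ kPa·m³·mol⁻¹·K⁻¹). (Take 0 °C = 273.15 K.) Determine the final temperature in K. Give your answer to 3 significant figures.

Convert: T₁ = 296.6 K.
From PV = nRT: V₁ = nRT₁/P₁ = 0.1529 m³.
V constant ⇒ P ∝ T: V₂ = V₁; T₂ = T₁·(P₂/P₁) = 184.9 K.
P constant ⇒ V ∝ T: P₃ = P₂; T₃ = T₂·(V₃/V₂) = 219.0 K.

T₃ ≈ 219 K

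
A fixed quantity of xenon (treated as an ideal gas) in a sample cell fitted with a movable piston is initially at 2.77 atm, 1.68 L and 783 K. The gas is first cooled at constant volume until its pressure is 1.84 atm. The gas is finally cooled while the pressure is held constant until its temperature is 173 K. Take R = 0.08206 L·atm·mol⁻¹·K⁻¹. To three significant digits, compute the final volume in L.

Isochoric, so P/T is constant: V₂ = V₁; T₂ = T₁·(P₂/P₁) = 520.1 K.
Isobaric, so V/T is constant: P₃ = P₂; V₃ = V₂·(T₃/T₂) = 0.5588 L.

V₃ ≈ 0.559 L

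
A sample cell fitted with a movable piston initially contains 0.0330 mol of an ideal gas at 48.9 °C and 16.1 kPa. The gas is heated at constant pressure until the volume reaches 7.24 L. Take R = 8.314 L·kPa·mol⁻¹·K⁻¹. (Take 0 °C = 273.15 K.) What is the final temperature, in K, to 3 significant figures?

Convert: T₁ = 322.0 K.
From PV = nRT: V₁ = nRT₁/P₁ = 5.488 L.
Isobaric, so V/T is constant: P₂ = P₁; T₂ = T₁·(V₂/V₁) = 424.9 K.

T₂ ≈ 425 K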